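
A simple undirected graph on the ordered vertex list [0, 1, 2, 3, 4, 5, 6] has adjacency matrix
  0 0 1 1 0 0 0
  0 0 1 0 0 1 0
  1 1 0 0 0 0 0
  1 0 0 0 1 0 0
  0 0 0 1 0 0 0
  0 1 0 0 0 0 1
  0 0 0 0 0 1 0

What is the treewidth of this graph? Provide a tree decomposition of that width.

Each bag holds 2 vertices, so the decomposition has width 1, which upper-bounds the treewidth. Since G has at least one edge (e.g. 4–3), it is not an edgeless graph, so tw(G) ≥ 1. Hence tw(G) = 1 exactly.

Treewidth 1.
Bags: B1 = {3, 4}  B2 = {0, 3}  B3 = {0, 2}  B4 = {1, 2}  B5 = {1, 5}  B6 = {5, 6}
Tree: B1–B2, B2–B3, B3–B4, B4–B5, B5–B6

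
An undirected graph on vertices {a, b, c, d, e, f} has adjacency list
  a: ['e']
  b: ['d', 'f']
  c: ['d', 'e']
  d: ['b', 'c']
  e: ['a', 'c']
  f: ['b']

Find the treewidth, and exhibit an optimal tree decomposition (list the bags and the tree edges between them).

Every bag has size at most 2, so the width is 2 − 1 = 1 and tw(G) ≤ 1. Any graph with an edge has treewidth ≥ 1, and G has the edge a–e. The upper and lower bounds meet at 1, so that is the treewidth.

Treewidth 1.
Bags: B1 = {a, e}  B2 = {c, e}  B3 = {c, d}  B4 = {b, d}  B5 = {b, f}
Tree: B1–B2, B2–B3, B3–B4, B4–B5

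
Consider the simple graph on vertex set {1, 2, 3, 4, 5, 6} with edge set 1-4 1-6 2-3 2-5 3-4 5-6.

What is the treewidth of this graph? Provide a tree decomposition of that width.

Treewidth 2.
One such decomposition:
Bags: B1 = {1, 4, 6}  B2 = {4, 5, 6}  B3 = {2, 4, 5}  B4 = {2, 3, 4}
Tree: B1–B2, B2–B3, B3–B4

Every bag has size at most 3, so the width is 3 − 1 = 2 and tw(G) ≤ 2. The edges 4–1–6–5–2–3–4 form a cycle, so G is not a tree and its treewidth is at least 2. Hence tw(G) = 2 exactly.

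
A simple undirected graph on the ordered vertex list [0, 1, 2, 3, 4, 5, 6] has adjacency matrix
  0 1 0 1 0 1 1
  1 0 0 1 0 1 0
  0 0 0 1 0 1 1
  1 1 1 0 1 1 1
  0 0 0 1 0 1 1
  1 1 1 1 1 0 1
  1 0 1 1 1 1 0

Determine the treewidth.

3

A width-3 tree decomposition is:
Bags: B1 = {0, 3, 5, 6}  B2 = {0, 1, 3, 5}  B3 = {2, 3, 5, 6}  B4 = {3, 4, 5, 6}
Tree: B1–B2, B1–B3, B1–B4
Each bag holds 4 vertices, so the decomposition has width 3, which upper-bounds the treewidth. On the other hand G contains the 4-clique {0, 1, 3, 5}. A clique must lie in a single bag of any decomposition, so no decomposition can have width below 3. Therefore the treewidth is 3.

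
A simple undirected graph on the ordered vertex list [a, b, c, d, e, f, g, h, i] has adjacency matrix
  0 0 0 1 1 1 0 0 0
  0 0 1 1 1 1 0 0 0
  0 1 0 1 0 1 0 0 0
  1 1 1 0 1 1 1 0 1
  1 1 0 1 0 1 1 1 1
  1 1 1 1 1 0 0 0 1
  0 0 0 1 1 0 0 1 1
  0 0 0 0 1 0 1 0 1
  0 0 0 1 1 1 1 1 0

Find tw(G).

3

A width-3 tree decomposition is:
Bags: B1 = {d, e, g, i}  B2 = {e, g, h, i}  B3 = {d, e, f, i}  B4 = {b, d, e, f}  B5 = {a, d, e, f}  B6 = {b, c, d, f}
Tree: B1–B2, B1–B3, B3–B4, B3–B5, B4–B6
Each bag holds 4 vertices, so the decomposition has width 3, which upper-bounds the treewidth. For the lower bound, the 4 vertices {d, e, g, i} are pairwise adjacent, and any tree decomposition puts a clique entirely inside one bag — forcing width ≥ 3. Therefore the treewidth is 3.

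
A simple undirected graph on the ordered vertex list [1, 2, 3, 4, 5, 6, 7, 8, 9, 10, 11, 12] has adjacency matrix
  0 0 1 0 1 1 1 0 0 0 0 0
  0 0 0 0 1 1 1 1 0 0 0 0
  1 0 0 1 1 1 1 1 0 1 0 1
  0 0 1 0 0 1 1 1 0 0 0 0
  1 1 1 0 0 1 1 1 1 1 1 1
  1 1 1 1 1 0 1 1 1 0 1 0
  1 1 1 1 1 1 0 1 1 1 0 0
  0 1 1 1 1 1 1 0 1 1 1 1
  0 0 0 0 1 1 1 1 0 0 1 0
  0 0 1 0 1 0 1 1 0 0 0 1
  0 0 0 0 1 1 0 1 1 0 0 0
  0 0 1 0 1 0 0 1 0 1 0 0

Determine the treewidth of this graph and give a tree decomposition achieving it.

Treewidth 4.
One optimal decomposition is:
Bags: B1 = {3, 5, 6, 7, 8}  B2 = {5, 6, 7, 8, 9}  B3 = {5, 6, 8, 9, 11}  B4 = {1, 3, 5, 6, 7}  B5 = {3, 5, 7, 8, 10}  B6 = {3, 4, 6, 7, 8}  B7 = {2, 5, 6, 7, 8}  B8 = {3, 5, 8, 10, 12}
Tree: B1–B2, B2–B3, B1–B4, B1–B5, B1–B6, B1–B7, B5–B8

Each bag holds 5 vertices, so the decomposition has width 4, which upper-bounds the treewidth. Conversely, {3, 4, 6, 7, 8} is a clique of size 5, and the vertices of any clique must share a bag in every tree decomposition; so some bag has ≥ 5 vertices and tw(G) ≥ 4. Combining the bounds, tw(G) = 4.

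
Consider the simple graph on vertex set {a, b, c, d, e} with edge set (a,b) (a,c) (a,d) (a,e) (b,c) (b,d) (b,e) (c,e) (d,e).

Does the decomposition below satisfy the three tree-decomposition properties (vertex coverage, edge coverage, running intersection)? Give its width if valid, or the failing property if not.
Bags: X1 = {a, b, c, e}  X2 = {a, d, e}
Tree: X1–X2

A tree decomposition must satisfy three properties: every vertex lies in some bag; for every edge, both endpoints lie together in some bag; and for every vertex, the bags containing it form a connected subtree. Here edge (b,d) lies in no bag, so the decomposition is invalid.

No — edge (b,d) lies in no bag.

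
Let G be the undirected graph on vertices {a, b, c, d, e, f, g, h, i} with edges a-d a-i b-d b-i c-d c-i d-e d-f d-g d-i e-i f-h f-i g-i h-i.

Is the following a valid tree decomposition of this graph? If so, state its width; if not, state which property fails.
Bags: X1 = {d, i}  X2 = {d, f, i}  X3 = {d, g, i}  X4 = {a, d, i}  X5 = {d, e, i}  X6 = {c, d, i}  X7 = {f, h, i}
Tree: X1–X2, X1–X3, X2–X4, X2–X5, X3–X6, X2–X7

A tree decomposition must satisfy three properties: every vertex lies in some bag; for every edge, both endpoints lie together in some bag; and for every vertex, the bags containing it form a connected subtree. Here vertex b appears in no bag, so the decomposition is invalid.

No — vertex b appears in no bag.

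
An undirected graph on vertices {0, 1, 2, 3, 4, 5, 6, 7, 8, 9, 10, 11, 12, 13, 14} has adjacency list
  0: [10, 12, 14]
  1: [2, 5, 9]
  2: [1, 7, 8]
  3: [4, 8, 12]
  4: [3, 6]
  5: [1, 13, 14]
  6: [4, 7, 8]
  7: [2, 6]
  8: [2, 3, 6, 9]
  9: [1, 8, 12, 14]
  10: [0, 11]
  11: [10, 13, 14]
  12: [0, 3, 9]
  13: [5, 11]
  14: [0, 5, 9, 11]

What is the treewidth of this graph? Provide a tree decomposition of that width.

The largest bag has 4 vertices, giving width 3; this decomposition certifies tw(G) ≤ 3. For the lower bound: the 4 vertex sets {4,6,7}, {2}, {8}, {1,3,9,12} are disjoint, each induces a connected subgraph, and every pair is joined by at least one edge of G. Contracting each set to a single vertex therefore yields K_{4} as a minor, and since treewidth is minor-monotone, tw(G) ≥ tw(K_{4}) = 3. The upper and lower bounds meet at 3, so that is the treewidth.

Treewidth 3.
One optimal decomposition is:
Bags: B1 = {2, 4, 6, 7}  B2 = {2, 4, 6, 8}  B3 = {2, 3, 4, 8}  B4 = {1, 2, 3, 8}  B5 = {1, 3, 8, 9}  B6 = {1, 3, 9, 12}  B7 = {1, 5, 9, 12}  B8 = {5, 9, 12, 14}  B9 = {0, 5, 12, 14}  B10 = {0, 5, 13, 14}  B11 = {0, 11, 13, 14}  B12 = {0, 10, 11, 13}
Tree: B1–B2, B2–B3, B3–B4, B4–B5, B5–B6, B6–B7, B7–B8, B8–B9, B9–B10, B10–B11, B11–B12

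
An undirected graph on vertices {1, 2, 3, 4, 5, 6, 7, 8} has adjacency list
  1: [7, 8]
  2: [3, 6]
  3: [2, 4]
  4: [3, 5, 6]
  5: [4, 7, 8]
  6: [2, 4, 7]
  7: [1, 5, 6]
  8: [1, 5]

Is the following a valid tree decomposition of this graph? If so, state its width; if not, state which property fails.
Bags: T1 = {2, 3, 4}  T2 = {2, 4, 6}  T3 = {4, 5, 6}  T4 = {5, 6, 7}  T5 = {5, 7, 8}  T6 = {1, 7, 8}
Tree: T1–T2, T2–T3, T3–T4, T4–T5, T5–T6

Yes; width 2.

Every vertex of G appears in some bag (union = {1, 2, 3, 4, 5, 6, 7, 8}); every edge is covered by a bag; and for each vertex v the set of bags containing v is connected in the bag tree. The decomposition is therefore valid. The largest bag has 3 vertices, so the width is 2.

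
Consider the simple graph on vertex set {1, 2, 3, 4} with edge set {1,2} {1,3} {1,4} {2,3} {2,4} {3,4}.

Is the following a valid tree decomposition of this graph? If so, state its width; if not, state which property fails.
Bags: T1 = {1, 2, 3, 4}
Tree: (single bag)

Yes; width 3.

Every vertex of G appears in some bag (union = {1, 2, 3, 4}); every edge is covered by a bag; and for each vertex v the set of bags containing v is connected in the bag tree. The decomposition is therefore valid. The largest bag has 4 vertices, so the width is 3.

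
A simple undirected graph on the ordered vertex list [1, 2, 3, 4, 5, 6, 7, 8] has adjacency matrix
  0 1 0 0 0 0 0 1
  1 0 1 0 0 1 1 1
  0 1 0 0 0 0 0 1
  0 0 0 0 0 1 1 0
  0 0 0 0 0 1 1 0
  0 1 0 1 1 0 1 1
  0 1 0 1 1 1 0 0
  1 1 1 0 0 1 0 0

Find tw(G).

A width-2 tree decomposition is:
Bags: B1 = {2, 6, 7}  B2 = {2, 6, 8}  B3 = {1, 2, 8}  B4 = {5, 6, 7}  B5 = {4, 6, 7}  B6 = {2, 3, 8}
Tree: B1–B2, B2–B3, B1–B4, B4–B5, B3–B6
Each bag holds 3 vertices, so the decomposition has width 2, which upper-bounds the treewidth. Conversely, {1, 2, 8} is a clique of size 3, and the vertices of any clique must share a bag in every tree decomposition; so some bag has ≥ 3 vertices and tw(G) ≥ 2. Hence tw(G) = 2 exactly.

2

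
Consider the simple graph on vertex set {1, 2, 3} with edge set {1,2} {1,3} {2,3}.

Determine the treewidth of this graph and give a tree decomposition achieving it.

Treewidth 2.
One such decomposition:
Bags: B1 = {1, 2, 3}
Tree: (single bag)

A single bag containing all 3 vertices is trivially a valid decomposition of width 2. On the other hand G contains the 3-clique {1, 2, 3}. A clique must lie in a single bag of any decomposition, so no decomposition can have width below 2. The upper and lower bounds meet at 2, so that is the treewidth.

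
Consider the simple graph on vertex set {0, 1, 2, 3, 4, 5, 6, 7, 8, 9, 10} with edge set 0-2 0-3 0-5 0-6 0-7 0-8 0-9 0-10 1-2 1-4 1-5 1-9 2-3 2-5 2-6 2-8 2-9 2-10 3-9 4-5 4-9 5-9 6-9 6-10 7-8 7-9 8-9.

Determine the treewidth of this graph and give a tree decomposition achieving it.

Treewidth 3.
One optimal decomposition is:
Bags: B1 = {0, 2, 5, 9}  B2 = {1, 2, 5, 9}  B3 = {0, 2, 8, 9}  B4 = {0, 7, 8, 9}  B5 = {0, 2, 3, 9}  B6 = {0, 2, 6, 9}  B7 = {1, 4, 5, 9}  B8 = {0, 2, 6, 10}
Tree: B1–B2, B1–B3, B3–B4, B3–B5, B5–B6, B2–B7, B6–B8

Every bag has size at most 4, so the width is 4 − 1 = 3 and tw(G) ≤ 3. Conversely, {0, 2, 8, 9} is a clique of size 4, and the vertices of any clique must share a bag in every tree decomposition; so some bag has ≥ 4 vertices and tw(G) ≥ 3. Combining the bounds, tw(G) = 3.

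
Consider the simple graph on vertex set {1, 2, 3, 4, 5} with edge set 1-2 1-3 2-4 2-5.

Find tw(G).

1

A width-1 tree decomposition is:
Bags: B1 = {2, 4}  B2 = {1, 2}  B3 = {1, 3}  B4 = {2, 5}
Tree: B1–B2, B2–B3, B2–B4
Every bag has size at most 2, so the width is 2 − 1 = 1 and tw(G) ≤ 1. G has an edge, so its treewidth is at least 1. Therefore the treewidth is 1.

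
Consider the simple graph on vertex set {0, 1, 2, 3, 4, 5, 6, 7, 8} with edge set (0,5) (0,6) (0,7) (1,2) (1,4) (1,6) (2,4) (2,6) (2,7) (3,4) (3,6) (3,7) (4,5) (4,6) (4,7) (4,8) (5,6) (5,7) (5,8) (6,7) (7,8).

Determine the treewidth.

A width-3 tree decomposition is:
Bags: B1 = {2, 4, 6, 7}  B2 = {3, 4, 6, 7}  B3 = {4, 5, 6, 7}  B4 = {1, 2, 4, 6}  B5 = {0, 5, 6, 7}  B6 = {4, 5, 7, 8}
Tree: B1–B2, B2–B3, B1–B4, B3–B5, B3–B6
Every bag has size at most 4, so the width is 4 − 1 = 3 and tw(G) ≤ 3. Conversely, {0, 5, 6, 7} is a clique of size 4, and the vertices of any clique must share a bag in every tree decomposition; so some bag has ≥ 4 vertices and tw(G) ≥ 3. Hence tw(G) = 3 exactly.

3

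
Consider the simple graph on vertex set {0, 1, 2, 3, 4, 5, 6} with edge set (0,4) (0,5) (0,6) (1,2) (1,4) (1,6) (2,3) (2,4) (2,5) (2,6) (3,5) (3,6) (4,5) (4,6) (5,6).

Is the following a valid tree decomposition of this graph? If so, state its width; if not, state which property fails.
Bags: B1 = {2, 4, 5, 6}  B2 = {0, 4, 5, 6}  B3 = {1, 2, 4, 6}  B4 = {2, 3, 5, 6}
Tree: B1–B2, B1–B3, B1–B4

Every vertex of G appears in some bag (union = {0, 1, 2, 3, 4, 5, 6}); every edge is covered by a bag; and for each vertex v the set of bags containing v is connected in the bag tree. The decomposition is therefore valid. The largest bag has 4 vertices, so the width is 3.

Yes; width 3.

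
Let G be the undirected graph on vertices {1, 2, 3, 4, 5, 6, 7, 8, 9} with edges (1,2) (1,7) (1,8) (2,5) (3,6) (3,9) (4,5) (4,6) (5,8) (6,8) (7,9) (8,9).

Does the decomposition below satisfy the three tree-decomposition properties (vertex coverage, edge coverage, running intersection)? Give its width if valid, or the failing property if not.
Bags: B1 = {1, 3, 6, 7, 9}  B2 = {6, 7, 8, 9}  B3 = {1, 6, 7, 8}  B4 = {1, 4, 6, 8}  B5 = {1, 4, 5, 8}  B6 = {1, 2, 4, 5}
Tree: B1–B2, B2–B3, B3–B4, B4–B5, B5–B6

No — bags containing vertex 1 are not connected in the tree.

A tree decomposition must satisfy three properties: every vertex lies in some bag; for every edge, both endpoints lie together in some bag; and for every vertex, the bags containing it form a connected subtree. Here bags containing vertex 1 are not connected in the tree, so the decomposition is invalid.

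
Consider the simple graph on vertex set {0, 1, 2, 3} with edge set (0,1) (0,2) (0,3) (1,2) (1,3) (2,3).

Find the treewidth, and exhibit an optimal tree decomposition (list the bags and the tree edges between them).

With just one bag of size 4, the width is 4 − 1 = 3, so tw(G) ≤ 3. Conversely, {0, 1, 2, 3} is a clique of size 4, and the vertices of any clique must share a bag in every tree decomposition; so some bag has ≥ 4 vertices and tw(G) ≥ 3. Hence tw(G) = 3 exactly.

Treewidth 3.
One such decomposition:
Bags: B1 = {0, 1, 2, 3}
Tree: (single bag)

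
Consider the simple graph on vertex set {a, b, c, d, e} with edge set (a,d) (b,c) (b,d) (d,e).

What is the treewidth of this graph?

A width-1 tree decomposition is:
Bags: B1 = {b, d}  B2 = {b, c}  B3 = {a, d}  B4 = {d, e}
Tree: B1–B2, B1–B3, B1–B4
The largest bag has 2 vertices, giving width 1; this decomposition certifies tw(G) ≤ 1. Any graph with an edge has treewidth ≥ 1, and G has the edge b–d. Combining the bounds, tw(G) = 1.

1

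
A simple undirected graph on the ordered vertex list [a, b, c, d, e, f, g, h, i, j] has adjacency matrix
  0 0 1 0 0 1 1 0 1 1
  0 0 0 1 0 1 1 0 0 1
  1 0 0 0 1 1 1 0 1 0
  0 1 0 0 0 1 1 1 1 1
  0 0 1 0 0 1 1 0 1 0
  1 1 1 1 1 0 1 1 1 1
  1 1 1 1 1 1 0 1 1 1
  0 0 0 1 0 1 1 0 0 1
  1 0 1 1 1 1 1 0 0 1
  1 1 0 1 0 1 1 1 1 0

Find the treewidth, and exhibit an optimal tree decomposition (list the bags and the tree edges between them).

The largest bag has 5 vertices, giving width 4; this decomposition certifies tw(G) ≤ 4. Conversely, {d, f, g, h, j} is a clique of size 5, and the vertices of any clique must share a bag in every tree decomposition; so some bag has ≥ 5 vertices and tw(G) ≥ 4. The upper and lower bounds meet at 4, so that is the treewidth.

Treewidth 4.
Bags: B1 = {a, f, g, i, j}  B2 = {d, f, g, i, j}  B3 = {a, c, f, g, i}  B4 = {d, f, g, h, j}  B5 = {c, e, f, g, i}  B6 = {b, d, f, g, j}
Tree: B1–B2, B1–B3, B2–B4, B3–B5, B4–B6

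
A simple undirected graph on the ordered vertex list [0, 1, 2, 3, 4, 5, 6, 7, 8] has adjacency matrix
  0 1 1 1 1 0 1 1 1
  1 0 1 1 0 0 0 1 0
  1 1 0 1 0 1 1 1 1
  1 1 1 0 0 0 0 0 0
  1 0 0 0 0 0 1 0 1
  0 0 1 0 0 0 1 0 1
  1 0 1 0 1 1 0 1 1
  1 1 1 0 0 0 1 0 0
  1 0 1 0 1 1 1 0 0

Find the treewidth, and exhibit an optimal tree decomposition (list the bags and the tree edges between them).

The largest bag has 4 vertices, giving width 3; this decomposition certifies tw(G) ≤ 3. On the other hand G contains the 4-clique {0, 2, 6, 8}. A clique must lie in a single bag of any decomposition, so no decomposition can have width below 3. Combining the bounds, tw(G) = 3.

Treewidth 3.
One such decomposition:
Bags: B1 = {0, 1, 2, 7}  B2 = {0, 2, 6, 7}  B3 = {0, 2, 6, 8}  B4 = {0, 1, 2, 3}  B5 = {2, 5, 6, 8}  B6 = {0, 4, 6, 8}
Tree: B1–B2, B2–B3, B1–B4, B3–B5, B3–B6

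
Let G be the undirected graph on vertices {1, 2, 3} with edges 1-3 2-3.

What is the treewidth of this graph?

A width-1 tree decomposition is:
Bags: B1 = {1, 3}  B2 = {2, 3}
Tree: B1–B2
The largest bag has 2 vertices, giving width 1; this decomposition certifies tw(G) ≤ 1. Any graph with an edge has treewidth ≥ 1, and G has the edge 1–3. Combining the bounds, tw(G) = 1.

1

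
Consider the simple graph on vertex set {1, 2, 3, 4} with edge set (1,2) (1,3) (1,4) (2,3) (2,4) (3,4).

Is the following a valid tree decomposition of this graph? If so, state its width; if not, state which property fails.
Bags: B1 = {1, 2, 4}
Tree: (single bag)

No — vertex 3 appears in no bag.

A tree decomposition must satisfy three properties: every vertex lies in some bag; for every edge, both endpoints lie together in some bag; and for every vertex, the bags containing it form a connected subtree. Here vertex 3 appears in no bag, so the decomposition is invalid.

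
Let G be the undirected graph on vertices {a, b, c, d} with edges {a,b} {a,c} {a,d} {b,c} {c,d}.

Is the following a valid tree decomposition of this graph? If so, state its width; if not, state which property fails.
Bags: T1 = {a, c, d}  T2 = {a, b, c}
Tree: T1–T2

Checking the three conditions: (i) the bags cover all of {a, b, c, d}; (ii) for each edge, some bag contains both endpoints; (iii) the bags containing any fixed vertex form a subtree. All hold, so the decomposition is valid with width 3 − 1 = 2.

Yes; width 2.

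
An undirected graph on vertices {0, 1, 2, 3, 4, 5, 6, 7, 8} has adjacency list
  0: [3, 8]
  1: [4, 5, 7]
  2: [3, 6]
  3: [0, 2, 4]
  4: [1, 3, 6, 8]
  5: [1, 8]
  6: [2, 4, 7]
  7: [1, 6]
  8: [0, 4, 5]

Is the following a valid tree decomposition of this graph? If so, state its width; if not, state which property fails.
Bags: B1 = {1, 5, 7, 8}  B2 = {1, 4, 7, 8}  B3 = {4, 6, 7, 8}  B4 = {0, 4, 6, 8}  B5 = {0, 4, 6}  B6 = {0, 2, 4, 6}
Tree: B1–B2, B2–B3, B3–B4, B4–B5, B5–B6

A tree decomposition must satisfy three properties: every vertex lies in some bag; for every edge, both endpoints lie together in some bag; and for every vertex, the bags containing it form a connected subtree. Here vertex 3 appears in no bag, so the decomposition is invalid.

No — vertex 3 appears in no bag.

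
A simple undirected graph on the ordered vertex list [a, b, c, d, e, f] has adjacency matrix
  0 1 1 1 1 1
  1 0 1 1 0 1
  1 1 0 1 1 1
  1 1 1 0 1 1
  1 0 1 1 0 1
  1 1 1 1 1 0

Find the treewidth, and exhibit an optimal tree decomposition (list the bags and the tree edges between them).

The largest bag has 5 vertices, giving width 4; this decomposition certifies tw(G) ≤ 4. Conversely, {a, c, d, e, f} is a clique of size 5, and the vertices of any clique must share a bag in every tree decomposition; so some bag has ≥ 5 vertices and tw(G) ≥ 4. Therefore the treewidth is 4.

Treewidth 4.
One such decomposition:
Bags: B1 = {a, b, c, d, f}  B2 = {a, c, d, e, f}
Tree: B1–B2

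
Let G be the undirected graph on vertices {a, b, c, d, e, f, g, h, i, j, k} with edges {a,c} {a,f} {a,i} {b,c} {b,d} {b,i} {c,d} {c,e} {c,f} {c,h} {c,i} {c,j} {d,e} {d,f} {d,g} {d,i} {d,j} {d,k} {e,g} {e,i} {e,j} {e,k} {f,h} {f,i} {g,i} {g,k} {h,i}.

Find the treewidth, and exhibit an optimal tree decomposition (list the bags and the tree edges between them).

Treewidth 3.
One optimal decomposition is:
Bags: B1 = {d, e, g, k}  B2 = {d, e, g, i}  B3 = {c, d, e, i}  B4 = {c, d, e, j}  B5 = {b, c, d, i}  B6 = {c, d, f, i}  B7 = {c, f, h, i}  B8 = {a, c, f, i}
Tree: B1–B2, B2–B3, B3–B4, B3–B5, B5–B6, B6–B7, B7–B8

Each bag holds 4 vertices, so the decomposition has width 3, which upper-bounds the treewidth. For the lower bound, the 4 vertices {c, d, e, j} are pairwise adjacent, and any tree decomposition puts a clique entirely inside one bag — forcing width ≥ 3. The upper and lower bounds meet at 3, so that is the treewidth.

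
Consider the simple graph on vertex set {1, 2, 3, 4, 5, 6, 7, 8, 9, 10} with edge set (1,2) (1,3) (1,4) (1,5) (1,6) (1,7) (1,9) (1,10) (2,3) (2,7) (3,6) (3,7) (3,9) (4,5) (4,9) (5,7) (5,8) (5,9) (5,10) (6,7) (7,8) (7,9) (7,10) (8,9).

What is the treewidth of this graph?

3

A width-3 tree decomposition is:
Bags: B1 = {1, 5, 7, 9}  B2 = {5, 7, 8, 9}  B3 = {1, 3, 7, 9}  B4 = {1, 5, 7, 10}  B5 = {1, 4, 5, 9}  B6 = {1, 3, 6, 7}  B7 = {1, 2, 3, 7}
Tree: B1–B2, B1–B3, B1–B4, B1–B5, B3–B6, B3–B7
The largest bag has 4 vertices, giving width 3; this decomposition certifies tw(G) ≤ 3. Conversely, {5, 7, 8, 9} is a clique of size 4, and the vertices of any clique must share a bag in every tree decomposition; so some bag has ≥ 4 vertices and tw(G) ≥ 3. Hence tw(G) = 3 exactly.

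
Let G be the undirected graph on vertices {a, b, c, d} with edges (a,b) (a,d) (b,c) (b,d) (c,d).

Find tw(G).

A width-2 tree decomposition is:
Bags: B1 = {a, b, d}  B2 = {b, c, d}
Tree: B1–B2
Each bag holds 3 vertices, so the decomposition has width 2, which upper-bounds the treewidth. On the other hand G contains the 3-clique {b, c, d}. A clique must lie in a single bag of any decomposition, so no decomposition can have width below 2. Combining the bounds, tw(G) = 2.

2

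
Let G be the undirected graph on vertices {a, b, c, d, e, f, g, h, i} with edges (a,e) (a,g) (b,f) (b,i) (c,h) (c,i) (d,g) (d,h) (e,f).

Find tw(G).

2

A width-2 tree decomposition is:
Bags: B1 = {b, f, i}  B2 = {e, f, i}  B3 = {a, e, i}  B4 = {a, g, i}  B5 = {d, g, i}  B6 = {d, h, i}  B7 = {c, h, i}
Tree: B1–B2, B2–B3, B3–B4, B4–B5, B5–B6, B6–B7
Every bag has size at most 3, so the width is 3 − 1 = 2 and tw(G) ≤ 2. Since i–b–f–e–a–g–d–h–c–i is a cycle in G, G is not acyclic. Forests are exactly the graphs of treewidth ≤ 1, so tw(G) ≥ 2. Hence tw(G) = 2 exactly.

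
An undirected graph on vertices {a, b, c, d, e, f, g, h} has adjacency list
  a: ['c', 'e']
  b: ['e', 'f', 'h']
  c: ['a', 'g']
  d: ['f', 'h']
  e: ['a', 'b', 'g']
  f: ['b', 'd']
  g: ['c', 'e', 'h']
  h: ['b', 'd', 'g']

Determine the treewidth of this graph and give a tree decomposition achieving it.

Treewidth 2.
Bags: B1 = {a, c, g}  B2 = {a, e, g}  B3 = {e, g, h}  B4 = {b, e, h}  B5 = {b, d, h}  B6 = {b, d, f}
Tree: B1–B2, B2–B3, B3–B4, B4–B5, B5–B6

Each bag holds 3 vertices, so the decomposition has width 2, which upper-bounds the treewidth. The edges c–a–e–g–c form a cycle, so G is not a tree and its treewidth is at least 2. Combining the bounds, tw(G) = 2.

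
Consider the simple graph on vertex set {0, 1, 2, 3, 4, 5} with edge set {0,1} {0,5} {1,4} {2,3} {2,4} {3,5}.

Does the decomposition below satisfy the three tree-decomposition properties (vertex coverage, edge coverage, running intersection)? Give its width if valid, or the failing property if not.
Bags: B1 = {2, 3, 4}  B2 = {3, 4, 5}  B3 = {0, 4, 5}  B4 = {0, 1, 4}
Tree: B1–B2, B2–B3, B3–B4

Every vertex of G appears in some bag (union = {0, 1, 2, 3, 4, 5}); every edge is covered by a bag; and for each vertex v the set of bags containing v is connected in the bag tree. The decomposition is therefore valid. The largest bag has 3 vertices, so the width is 2.

Yes; width 2.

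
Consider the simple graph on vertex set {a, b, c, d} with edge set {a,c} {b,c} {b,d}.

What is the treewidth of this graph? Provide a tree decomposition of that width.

Treewidth 1.
Bags: B1 = {b, d}  B2 = {b, c}  B3 = {a, c}
Tree: B1–B2, B2–B3

Every bag has size at most 2, so the width is 2 − 1 = 1 and tw(G) ≤ 1. Any graph with an edge has treewidth ≥ 1, and G has the edge d–b. Therefore the treewidth is 1.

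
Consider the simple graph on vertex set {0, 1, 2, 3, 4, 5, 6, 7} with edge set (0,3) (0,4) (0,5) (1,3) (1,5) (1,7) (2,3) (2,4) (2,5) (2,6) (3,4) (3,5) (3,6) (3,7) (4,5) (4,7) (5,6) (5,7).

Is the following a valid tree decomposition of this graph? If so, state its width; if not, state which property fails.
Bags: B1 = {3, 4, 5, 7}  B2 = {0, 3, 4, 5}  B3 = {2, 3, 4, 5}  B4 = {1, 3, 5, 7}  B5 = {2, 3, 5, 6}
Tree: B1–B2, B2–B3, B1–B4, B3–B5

Yes; width 3.

Every vertex of G appears in some bag (union = {0, 1, 2, 3, 4, 5, 6, 7}); every edge is covered by a bag; and for each vertex v the set of bags containing v is connected in the bag tree. The decomposition is therefore valid. The largest bag has 4 vertices, so the width is 3.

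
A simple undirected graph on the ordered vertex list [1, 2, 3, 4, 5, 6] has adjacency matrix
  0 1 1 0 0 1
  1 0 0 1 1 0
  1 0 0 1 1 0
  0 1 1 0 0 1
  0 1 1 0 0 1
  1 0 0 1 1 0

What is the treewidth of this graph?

A width-3 tree decomposition is:
Bags: B1 = {1, 4, 5, 6}  B2 = {1, 2, 4, 5}  B3 = {1, 3, 4, 5}
Tree: B1–B2, B2–B3
Every bag has size at most 4, so the width is 4 − 1 = 3 and tw(G) ≤ 3. For the lower bound: the 4 vertex sets {1,6}, {2,4}, {5}, {3} are disjoint, each induces a connected subgraph, and every pair is joined by at least one edge of G. Contracting each set to a single vertex therefore yields K_{4} as a minor, and since treewidth is minor-monotone, tw(G) ≥ tw(K_{4}) = 3. Hence tw(G) = 3 exactly.

3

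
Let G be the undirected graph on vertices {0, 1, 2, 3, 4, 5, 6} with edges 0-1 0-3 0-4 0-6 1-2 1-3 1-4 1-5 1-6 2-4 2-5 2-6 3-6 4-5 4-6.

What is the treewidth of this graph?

3

A width-3 tree decomposition is:
Bags: B1 = {1, 2, 4, 5}  B2 = {1, 2, 4, 6}  B3 = {0, 1, 4, 6}  B4 = {0, 1, 3, 6}
Tree: B1–B2, B2–B3, B3–B4
Each bag holds 4 vertices, so the decomposition has width 3, which upper-bounds the treewidth. On the other hand G contains the 4-clique {0, 1, 3, 6}. A clique must lie in a single bag of any decomposition, so no decomposition can have width below 3. The upper and lower bounds meet at 3, so that is the treewidth.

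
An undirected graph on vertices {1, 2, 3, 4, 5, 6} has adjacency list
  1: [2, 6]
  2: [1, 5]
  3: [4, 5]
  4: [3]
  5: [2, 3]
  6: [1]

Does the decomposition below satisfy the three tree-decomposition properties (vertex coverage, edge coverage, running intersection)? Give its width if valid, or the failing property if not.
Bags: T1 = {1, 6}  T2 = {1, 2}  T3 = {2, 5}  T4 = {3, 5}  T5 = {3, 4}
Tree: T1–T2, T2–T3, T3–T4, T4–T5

Every vertex of G appears in some bag (union = {1, 2, 3, 4, 5, 6}); every edge is covered by a bag; and for each vertex v the set of bags containing v is connected in the bag tree. The decomposition is therefore valid. The largest bag has 2 vertices, so the width is 1.

Yes; width 1.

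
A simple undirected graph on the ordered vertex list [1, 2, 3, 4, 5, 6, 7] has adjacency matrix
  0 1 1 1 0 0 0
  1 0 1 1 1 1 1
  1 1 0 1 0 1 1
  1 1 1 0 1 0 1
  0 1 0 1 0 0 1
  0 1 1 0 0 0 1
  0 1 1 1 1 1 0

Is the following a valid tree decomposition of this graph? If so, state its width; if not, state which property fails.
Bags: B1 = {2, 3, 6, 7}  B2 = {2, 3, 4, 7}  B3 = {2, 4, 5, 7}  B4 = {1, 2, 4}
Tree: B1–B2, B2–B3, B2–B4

A tree decomposition must satisfy three properties: every vertex lies in some bag; for every edge, both endpoints lie together in some bag; and for every vertex, the bags containing it form a connected subtree. Here edge (3,1) lies in no bag, so the decomposition is invalid.

No — edge (3,1) lies in no bag.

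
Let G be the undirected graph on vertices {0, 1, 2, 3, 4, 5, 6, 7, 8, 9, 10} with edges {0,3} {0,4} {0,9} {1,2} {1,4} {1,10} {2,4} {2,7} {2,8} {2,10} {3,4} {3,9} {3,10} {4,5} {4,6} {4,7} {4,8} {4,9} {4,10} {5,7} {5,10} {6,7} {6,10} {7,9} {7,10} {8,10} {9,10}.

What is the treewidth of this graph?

A width-3 tree decomposition is:
Bags: B1 = {4, 7, 9, 10}  B2 = {2, 4, 7, 10}  B3 = {3, 4, 9, 10}  B4 = {4, 6, 7, 10}  B5 = {1, 2, 4, 10}  B6 = {4, 5, 7, 10}  B7 = {2, 4, 8, 10}  B8 = {0, 3, 4, 9}
Tree: B1–B2, B1–B3, B1–B4, B2–B5, B1–B6, B2–B7, B3–B8
The largest bag has 4 vertices, giving width 3; this decomposition certifies tw(G) ≤ 3. For the lower bound, the 4 vertices {0, 3, 4, 9} are pairwise adjacent, and any tree decomposition puts a clique entirely inside one bag — forcing width ≥ 3. Hence tw(G) = 3 exactly.

3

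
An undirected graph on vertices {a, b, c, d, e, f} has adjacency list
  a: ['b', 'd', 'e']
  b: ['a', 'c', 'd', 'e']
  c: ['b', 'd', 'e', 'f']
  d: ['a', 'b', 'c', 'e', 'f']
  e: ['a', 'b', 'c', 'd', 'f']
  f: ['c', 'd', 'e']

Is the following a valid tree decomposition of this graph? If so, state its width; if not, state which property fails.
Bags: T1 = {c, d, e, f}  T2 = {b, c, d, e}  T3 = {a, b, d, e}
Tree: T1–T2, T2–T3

Every vertex of G appears in some bag (union = {a, b, c, d, e, f}); every edge is covered by a bag; and for each vertex v the set of bags containing v is connected in the bag tree. The decomposition is therefore valid. The largest bag has 4 vertices, so the width is 3.

Yes; width 3.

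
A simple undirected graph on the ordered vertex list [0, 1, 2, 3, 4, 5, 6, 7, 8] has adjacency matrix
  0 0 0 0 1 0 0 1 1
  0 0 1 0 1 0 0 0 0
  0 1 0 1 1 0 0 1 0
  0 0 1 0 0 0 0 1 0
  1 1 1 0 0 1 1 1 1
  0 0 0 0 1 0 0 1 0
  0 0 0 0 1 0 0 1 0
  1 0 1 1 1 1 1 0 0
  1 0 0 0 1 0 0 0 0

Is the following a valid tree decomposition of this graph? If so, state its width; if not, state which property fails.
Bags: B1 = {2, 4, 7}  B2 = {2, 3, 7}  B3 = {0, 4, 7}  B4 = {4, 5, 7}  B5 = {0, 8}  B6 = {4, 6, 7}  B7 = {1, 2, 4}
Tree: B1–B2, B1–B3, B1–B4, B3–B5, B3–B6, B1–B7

No — edge (4,8) lies in no bag.

A tree decomposition must satisfy three properties: every vertex lies in some bag; for every edge, both endpoints lie together in some bag; and for every vertex, the bags containing it form a connected subtree. Here edge (4,8) lies in no bag, so the decomposition is invalid.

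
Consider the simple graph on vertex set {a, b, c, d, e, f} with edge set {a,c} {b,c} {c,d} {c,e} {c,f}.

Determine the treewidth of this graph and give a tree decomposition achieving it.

Every bag has size at most 2, so the width is 2 − 1 = 1 and tw(G) ≤ 1. G has an edge, so its treewidth is at least 1. Therefore the treewidth is 1.

Treewidth 1.
One optimal decomposition is:
Bags: B1 = {c, e}  B2 = {c, d}  B3 = {b, c}  B4 = {c, f}  B5 = {a, c}
Tree: B1–B2, B2–B3, B1–B4, B4–B5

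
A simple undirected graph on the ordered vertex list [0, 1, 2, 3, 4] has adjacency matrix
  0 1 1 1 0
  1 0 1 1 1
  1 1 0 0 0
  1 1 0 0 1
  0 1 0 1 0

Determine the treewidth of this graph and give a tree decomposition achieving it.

Treewidth 2.
One such decomposition:
Bags: B1 = {0, 1, 2}  B2 = {0, 1, 3}  B3 = {1, 3, 4}
Tree: B1–B2, B2–B3

The largest bag has 3 vertices, giving width 2; this decomposition certifies tw(G) ≤ 2. Conversely, {0, 1, 2} is a clique of size 3, and the vertices of any clique must share a bag in every tree decomposition; so some bag has ≥ 3 vertices and tw(G) ≥ 2. Therefore the treewidth is 2.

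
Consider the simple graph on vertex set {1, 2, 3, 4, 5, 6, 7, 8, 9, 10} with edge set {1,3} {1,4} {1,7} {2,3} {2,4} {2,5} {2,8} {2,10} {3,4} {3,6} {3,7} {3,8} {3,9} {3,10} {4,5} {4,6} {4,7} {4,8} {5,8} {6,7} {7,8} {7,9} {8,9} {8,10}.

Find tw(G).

3

A width-3 tree decomposition is:
Bags: B1 = {2, 3, 4, 8}  B2 = {3, 4, 7, 8}  B3 = {2, 4, 5, 8}  B4 = {1, 3, 4, 7}  B5 = {3, 7, 8, 9}  B6 = {2, 3, 8, 10}  B7 = {3, 4, 6, 7}
Tree: B1–B2, B1–B3, B2–B4, B2–B5, B1–B6, B4–B7
The largest bag has 4 vertices, giving width 3; this decomposition certifies tw(G) ≤ 3. Conversely, {3, 7, 8, 9} is a clique of size 4, and the vertices of any clique must share a bag in every tree decomposition; so some bag has ≥ 4 vertices and tw(G) ≥ 3. Combining the bounds, tw(G) = 3.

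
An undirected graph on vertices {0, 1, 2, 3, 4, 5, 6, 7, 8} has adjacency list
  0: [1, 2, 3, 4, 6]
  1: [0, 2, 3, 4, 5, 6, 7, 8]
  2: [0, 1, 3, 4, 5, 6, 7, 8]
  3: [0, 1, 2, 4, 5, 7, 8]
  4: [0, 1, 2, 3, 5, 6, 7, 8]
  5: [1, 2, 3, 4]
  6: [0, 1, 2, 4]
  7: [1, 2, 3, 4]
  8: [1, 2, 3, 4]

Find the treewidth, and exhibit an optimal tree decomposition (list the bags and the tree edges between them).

Treewidth 4.
Bags: B1 = {0, 1, 2, 4, 6}  B2 = {0, 1, 2, 3, 4}  B3 = {1, 2, 3, 4, 7}  B4 = {1, 2, 3, 4, 8}  B5 = {1, 2, 3, 4, 5}
Tree: B1–B2, B2–B3, B3–B4, B3–B5

The largest bag has 5 vertices, giving width 4; this decomposition certifies tw(G) ≤ 4. On the other hand G contains the 5-clique {0, 1, 2, 3, 4}. A clique must lie in a single bag of any decomposition, so no decomposition can have width below 4. Hence tw(G) = 4 exactly.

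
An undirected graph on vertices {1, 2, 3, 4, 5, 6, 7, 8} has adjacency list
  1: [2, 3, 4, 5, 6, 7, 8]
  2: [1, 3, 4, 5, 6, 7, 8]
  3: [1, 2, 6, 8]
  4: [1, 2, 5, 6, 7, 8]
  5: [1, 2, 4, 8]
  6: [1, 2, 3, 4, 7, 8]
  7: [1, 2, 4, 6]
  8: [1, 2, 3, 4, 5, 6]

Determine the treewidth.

4

A width-4 tree decomposition is:
Bags: B1 = {1, 2, 4, 6, 8}  B2 = {1, 2, 4, 6, 7}  B3 = {1, 2, 4, 5, 8}  B4 = {1, 2, 3, 6, 8}
Tree: B1–B2, B1–B3, B1–B4
Each bag holds 5 vertices, so the decomposition has width 4, which upper-bounds the treewidth. On the other hand G contains the 5-clique {1, 2, 3, 6, 8}. A clique must lie in a single bag of any decomposition, so no decomposition can have width below 4. Combining the bounds, tw(G) = 4.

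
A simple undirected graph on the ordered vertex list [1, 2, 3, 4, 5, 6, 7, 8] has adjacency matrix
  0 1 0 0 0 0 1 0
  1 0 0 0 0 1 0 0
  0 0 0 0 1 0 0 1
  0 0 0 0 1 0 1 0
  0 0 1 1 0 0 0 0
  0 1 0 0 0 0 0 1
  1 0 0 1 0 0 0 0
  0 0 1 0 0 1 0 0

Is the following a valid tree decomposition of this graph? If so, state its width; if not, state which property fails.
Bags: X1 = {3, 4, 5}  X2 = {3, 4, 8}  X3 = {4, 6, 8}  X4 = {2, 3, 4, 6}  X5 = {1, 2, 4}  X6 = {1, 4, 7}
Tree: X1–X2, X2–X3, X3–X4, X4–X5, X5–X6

A tree decomposition must satisfy three properties: every vertex lies in some bag; for every edge, both endpoints lie together in some bag; and for every vertex, the bags containing it form a connected subtree. Here bags containing vertex 3 are not connected in the tree, so the decomposition is invalid.

No — bags containing vertex 3 are not connected in the tree.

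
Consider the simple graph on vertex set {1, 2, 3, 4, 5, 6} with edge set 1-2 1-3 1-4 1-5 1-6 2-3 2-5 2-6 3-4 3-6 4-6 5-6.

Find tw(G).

3

A width-3 tree decomposition is:
Bags: B1 = {1, 2, 3, 6}  B2 = {1, 3, 4, 6}  B3 = {1, 2, 5, 6}
Tree: B1–B2, B1–B3
Each bag holds 4 vertices, so the decomposition has width 3, which upper-bounds the treewidth. For the lower bound, the 4 vertices {1, 2, 3, 6} are pairwise adjacent, and any tree decomposition puts a clique entirely inside one bag — forcing width ≥ 3. Hence tw(G) = 3 exactly.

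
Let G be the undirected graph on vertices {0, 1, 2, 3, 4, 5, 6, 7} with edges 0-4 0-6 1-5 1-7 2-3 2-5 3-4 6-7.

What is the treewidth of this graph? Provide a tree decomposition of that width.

Treewidth 2.
One such decomposition:
Bags: B1 = {1, 6, 7}  B2 = {0, 1, 6}  B3 = {0, 1, 4}  B4 = {1, 3, 4}  B5 = {1, 2, 3}  B6 = {1, 2, 5}
Tree: B1–B2, B2–B3, B3–B4, B4–B5, B5–B6

Every bag has size at most 3, so the width is 3 − 1 = 2 and tw(G) ≤ 2. The edges 1–7–6–0–4–3–2–5–1 form a cycle, so G is not a tree and its treewidth is at least 2. Combining the bounds, tw(G) = 2.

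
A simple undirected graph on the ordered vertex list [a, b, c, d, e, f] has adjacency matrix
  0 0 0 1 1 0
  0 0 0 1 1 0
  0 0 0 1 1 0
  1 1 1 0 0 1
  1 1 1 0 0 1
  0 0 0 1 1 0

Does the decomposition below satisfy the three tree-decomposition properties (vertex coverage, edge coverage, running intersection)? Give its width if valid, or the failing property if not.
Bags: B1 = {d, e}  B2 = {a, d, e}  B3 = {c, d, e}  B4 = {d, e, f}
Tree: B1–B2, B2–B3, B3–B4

No — vertex b appears in no bag.

A tree decomposition must satisfy three properties: every vertex lies in some bag; for every edge, both endpoints lie together in some bag; and for every vertex, the bags containing it form a connected subtree. Here vertex b appears in no bag, so the decomposition is invalid.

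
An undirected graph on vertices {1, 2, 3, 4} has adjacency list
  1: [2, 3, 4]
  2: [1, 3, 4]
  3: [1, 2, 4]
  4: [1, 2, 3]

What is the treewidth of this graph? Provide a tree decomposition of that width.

A single bag containing all 4 vertices is trivially a valid decomposition of width 3. On the other hand G contains the 4-clique {1, 2, 3, 4}. A clique must lie in a single bag of any decomposition, so no decomposition can have width below 3. Therefore the treewidth is 3.

Treewidth 3.
Bags: B1 = {1, 2, 3, 4}
Tree: (single bag)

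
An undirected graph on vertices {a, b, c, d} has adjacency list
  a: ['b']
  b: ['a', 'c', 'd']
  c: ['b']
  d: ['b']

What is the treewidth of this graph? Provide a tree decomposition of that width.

Treewidth 1.
One such decomposition:
Bags: B1 = {a, b}  B2 = {b, d}  B3 = {b, c}
Tree: B1–B2, B1–B3

Every bag has size at most 2, so the width is 2 − 1 = 1 and tw(G) ≤ 1. Since G has at least one edge (e.g. b–a), it is not an edgeless graph, so tw(G) ≥ 1. Hence tw(G) = 1 exactly.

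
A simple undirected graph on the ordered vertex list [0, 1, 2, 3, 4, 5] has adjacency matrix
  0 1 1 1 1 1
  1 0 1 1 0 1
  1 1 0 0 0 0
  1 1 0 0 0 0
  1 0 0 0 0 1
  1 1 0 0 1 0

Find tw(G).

2

A width-2 tree decomposition is:
Bags: B1 = {0, 1, 5}  B2 = {0, 4, 5}  B3 = {0, 1, 3}  B4 = {0, 1, 2}
Tree: B1–B2, B1–B3, B1–B4
Every bag has size at most 3, so the width is 3 − 1 = 2 and tw(G) ≤ 2. On the other hand G contains the 3-clique {0, 1, 2}. A clique must lie in a single bag of any decomposition, so no decomposition can have width below 2. Combining the bounds, tw(G) = 2.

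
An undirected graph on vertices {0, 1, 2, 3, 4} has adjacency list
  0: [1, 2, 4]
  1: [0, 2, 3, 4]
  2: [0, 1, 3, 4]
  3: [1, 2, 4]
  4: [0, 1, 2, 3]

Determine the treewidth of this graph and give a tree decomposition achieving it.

Treewidth 3.
One optimal decomposition is:
Bags: B1 = {0, 1, 2, 4}  B2 = {1, 2, 3, 4}
Tree: B1–B2

Each bag holds 4 vertices, so the decomposition has width 3, which upper-bounds the treewidth. For the lower bound, the 4 vertices {0, 1, 2, 4} are pairwise adjacent, and any tree decomposition puts a clique entirely inside one bag — forcing width ≥ 3. Combining the bounds, tw(G) = 3.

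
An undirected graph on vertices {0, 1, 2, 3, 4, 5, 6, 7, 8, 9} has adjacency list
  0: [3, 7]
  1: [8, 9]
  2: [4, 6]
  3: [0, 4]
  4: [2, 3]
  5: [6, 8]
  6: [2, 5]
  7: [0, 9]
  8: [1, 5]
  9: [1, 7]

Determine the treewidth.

A width-2 tree decomposition is:
Bags: B1 = {1, 8, 9}  B2 = {5, 8, 9}  B3 = {5, 6, 9}  B4 = {2, 6, 9}  B5 = {2, 4, 9}  B6 = {3, 4, 9}  B7 = {0, 3, 9}  B8 = {0, 7, 9}
Tree: B1–B2, B2–B3, B3–B4, B4–B5, B5–B6, B6–B7, B7–B8
The largest bag has 3 vertices, giving width 2; this decomposition certifies tw(G) ≤ 2. Since 9–1–8–5–6–2–4–3–0–7–9 is a cycle in G, G is not acyclic. Forests are exactly the graphs of treewidth ≤ 1, so tw(G) ≥ 2. Combining the bounds, tw(G) = 2.

2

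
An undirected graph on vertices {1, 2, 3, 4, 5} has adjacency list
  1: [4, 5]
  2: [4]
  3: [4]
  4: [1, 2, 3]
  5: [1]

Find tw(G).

A width-1 tree decomposition is:
Bags: B1 = {2, 4}  B2 = {3, 4}  B3 = {1, 4}  B4 = {1, 5}
Tree: B1–B2, B1–B3, B3–B4
Each bag holds 2 vertices, so the decomposition has width 1, which upper-bounds the treewidth. Any graph with an edge has treewidth ≥ 1, and G has the edge 2–4. Hence tw(G) = 1 exactly.

1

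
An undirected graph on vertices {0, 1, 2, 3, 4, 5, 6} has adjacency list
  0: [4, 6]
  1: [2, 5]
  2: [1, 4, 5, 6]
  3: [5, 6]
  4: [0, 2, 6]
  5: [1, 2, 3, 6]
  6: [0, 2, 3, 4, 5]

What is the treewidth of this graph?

2

A width-2 tree decomposition is:
Bags: B1 = {2, 4, 6}  B2 = {2, 5, 6}  B3 = {1, 2, 5}  B4 = {3, 5, 6}  B5 = {0, 4, 6}
Tree: B1–B2, B2–B3, B2–B4, B1–B5
Each bag holds 3 vertices, so the decomposition has width 2, which upper-bounds the treewidth. For the lower bound, the 3 vertices {1, 2, 5} are pairwise adjacent, and any tree decomposition puts a clique entirely inside one bag — forcing width ≥ 2. Therefore the treewidth is 2.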